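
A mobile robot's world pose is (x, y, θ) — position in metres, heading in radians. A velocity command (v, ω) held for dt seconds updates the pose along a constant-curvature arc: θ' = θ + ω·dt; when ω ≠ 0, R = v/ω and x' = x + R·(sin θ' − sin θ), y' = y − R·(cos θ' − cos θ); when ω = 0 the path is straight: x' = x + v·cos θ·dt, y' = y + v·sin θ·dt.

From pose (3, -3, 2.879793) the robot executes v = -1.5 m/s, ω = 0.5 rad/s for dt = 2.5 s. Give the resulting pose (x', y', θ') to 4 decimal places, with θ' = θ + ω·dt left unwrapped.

θ' = 2.8798 + 0.5·2.5 = 4.1298
R = v/ω = -1.5/0.5 = -3.0000
x' = 3 + -3.0000·(sin 4.1298 − sin 2.8798) = 6.2816
y' = -3 − -3.0000·(cos 4.1298 − cos 2.8798) = -1.7528

(6.2816, -1.7528, 4.1298)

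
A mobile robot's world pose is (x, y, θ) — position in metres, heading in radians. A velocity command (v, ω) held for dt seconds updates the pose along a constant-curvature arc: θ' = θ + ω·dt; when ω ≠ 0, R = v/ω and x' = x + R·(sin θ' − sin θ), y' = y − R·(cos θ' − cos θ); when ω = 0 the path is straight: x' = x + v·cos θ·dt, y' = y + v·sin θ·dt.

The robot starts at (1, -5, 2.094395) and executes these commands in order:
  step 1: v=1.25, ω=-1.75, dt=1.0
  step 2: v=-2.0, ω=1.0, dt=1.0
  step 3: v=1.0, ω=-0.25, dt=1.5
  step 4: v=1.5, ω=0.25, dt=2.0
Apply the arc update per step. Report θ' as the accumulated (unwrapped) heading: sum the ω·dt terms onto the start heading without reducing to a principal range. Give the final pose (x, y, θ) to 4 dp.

step 1: θ'=0.3444 (R=-0.7143) → pose (1.3774, -3.9705, 0.3444)
step 2: θ'=1.3444 (R=-2.0000) → pose (0.1037, -5.4041, 1.3444)
step 3: θ'=0.9694 (R=-4.0000) → pose (0.7035, -4.0388, 0.9694)
step 4: θ'=1.4694 (R=6.0000) → pose (1.7254, -1.2514, 1.4694)

(1.7254, -1.2514, 1.4694)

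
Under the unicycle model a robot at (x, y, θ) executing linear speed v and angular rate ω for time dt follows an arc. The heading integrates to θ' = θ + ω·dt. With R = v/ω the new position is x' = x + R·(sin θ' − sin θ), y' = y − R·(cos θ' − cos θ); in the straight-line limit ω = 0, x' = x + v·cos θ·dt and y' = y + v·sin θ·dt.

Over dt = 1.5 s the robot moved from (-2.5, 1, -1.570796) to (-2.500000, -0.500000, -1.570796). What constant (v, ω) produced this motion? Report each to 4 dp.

v = 1.0000, ω = 0.0000

Δθ = -1.570796 − -1.570796 = 0.000000
ω = Δθ/dt = 0.000000/1.5 = 0.0000
ω = 0 → v = (Δx·cos θ + Δy·sin θ)/dt = 1.0000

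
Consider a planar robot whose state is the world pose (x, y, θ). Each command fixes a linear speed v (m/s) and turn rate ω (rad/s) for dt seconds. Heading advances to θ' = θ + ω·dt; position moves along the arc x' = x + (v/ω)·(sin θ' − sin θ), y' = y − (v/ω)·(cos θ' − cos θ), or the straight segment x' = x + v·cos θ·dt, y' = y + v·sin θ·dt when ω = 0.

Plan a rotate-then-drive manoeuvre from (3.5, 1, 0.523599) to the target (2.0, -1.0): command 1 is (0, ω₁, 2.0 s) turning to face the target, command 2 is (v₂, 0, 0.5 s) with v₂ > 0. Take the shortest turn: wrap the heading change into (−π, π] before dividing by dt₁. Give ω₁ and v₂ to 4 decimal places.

ω₁ = -1.3689, v₂ = 5.0000

heading to target = atan2(-1−1, 2−3.5) = -2.2143
Δθ = wrap(-2.2143 − 0.5236) = -2.7379; ω₁ = Δθ/dt₁ = -1.3689
distance = √((2−3.5)² + (-1−1)²) = 2.5000; v₂ = distance/dt₂ = 5.0000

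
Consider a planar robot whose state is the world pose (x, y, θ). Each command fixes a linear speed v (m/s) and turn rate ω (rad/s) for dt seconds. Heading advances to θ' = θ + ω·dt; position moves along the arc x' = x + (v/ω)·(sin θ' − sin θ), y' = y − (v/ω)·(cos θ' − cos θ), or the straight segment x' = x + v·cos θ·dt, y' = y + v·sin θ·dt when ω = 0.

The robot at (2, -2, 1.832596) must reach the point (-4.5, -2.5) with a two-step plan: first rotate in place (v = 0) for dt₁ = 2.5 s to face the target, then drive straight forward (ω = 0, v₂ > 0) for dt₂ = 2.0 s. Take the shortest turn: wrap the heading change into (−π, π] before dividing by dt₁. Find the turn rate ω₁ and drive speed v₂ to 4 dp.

heading to target = atan2(-2.5−-2, -4.5−2) = -3.0648
Δθ = wrap(-3.0648 − 1.8326) = 1.3858; ω₁ = Δθ/dt₁ = 0.5543
distance = √((-4.5−2)² + (-2.5−-2)²) = 6.5192; v₂ = distance/dt₂ = 3.2596

ω₁ = 0.5543, v₂ = 3.2596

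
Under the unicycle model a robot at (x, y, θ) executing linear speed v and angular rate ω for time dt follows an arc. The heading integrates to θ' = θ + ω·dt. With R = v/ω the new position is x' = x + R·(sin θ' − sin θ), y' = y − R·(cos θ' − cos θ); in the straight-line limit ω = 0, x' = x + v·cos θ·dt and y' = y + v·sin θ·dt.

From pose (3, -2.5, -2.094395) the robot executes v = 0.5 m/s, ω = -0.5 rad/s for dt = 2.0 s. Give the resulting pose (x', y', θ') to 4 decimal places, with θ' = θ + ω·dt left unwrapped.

θ' = -2.0944 + -0.5·2.0 = -3.0944
R = v/ω = 0.5/-0.5 = -1.0000
x' = 3 + -1.0000·(sin -3.0944 − sin -2.0944) = 2.1812
y' = -2.5 − -1.0000·(cos -3.0944 − cos -2.0944) = -2.9989

(2.1812, -2.9989, -3.0944)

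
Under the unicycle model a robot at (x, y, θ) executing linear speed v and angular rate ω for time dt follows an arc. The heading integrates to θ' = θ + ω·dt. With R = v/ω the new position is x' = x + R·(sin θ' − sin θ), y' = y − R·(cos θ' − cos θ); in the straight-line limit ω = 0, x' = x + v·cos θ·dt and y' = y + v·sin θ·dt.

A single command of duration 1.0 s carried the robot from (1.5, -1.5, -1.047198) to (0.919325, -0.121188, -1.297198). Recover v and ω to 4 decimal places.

Δθ = -1.297198 − -1.047198 = -0.250000
ω = Δθ/dt = -0.250000/1.0 = -0.2500
R = −Δy/(cos θ' − cos θ) = 6.0000
v = R·ω = 6.0000·-0.2500 = -1.5000

v = -1.5000, ω = -0.2500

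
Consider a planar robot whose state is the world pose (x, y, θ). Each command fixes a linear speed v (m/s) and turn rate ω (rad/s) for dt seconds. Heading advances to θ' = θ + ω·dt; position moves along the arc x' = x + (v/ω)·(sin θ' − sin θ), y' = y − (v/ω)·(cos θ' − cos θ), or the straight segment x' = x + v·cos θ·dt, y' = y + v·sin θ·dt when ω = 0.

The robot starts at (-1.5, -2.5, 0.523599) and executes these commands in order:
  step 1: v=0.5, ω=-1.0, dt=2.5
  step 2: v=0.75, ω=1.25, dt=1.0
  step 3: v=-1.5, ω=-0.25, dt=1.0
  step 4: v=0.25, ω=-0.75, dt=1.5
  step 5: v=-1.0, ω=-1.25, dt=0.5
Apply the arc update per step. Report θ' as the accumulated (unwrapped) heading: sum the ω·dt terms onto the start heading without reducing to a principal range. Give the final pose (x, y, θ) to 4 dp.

(-1.2449, -2.7184, -2.7264)

step 1: θ'=-1.9764 (R=-0.5000) → pose (-0.7906, -3.1303, -1.9764)
step 2: θ'=-0.7264 (R=0.6000) → pose (-0.6378, -3.8156, -0.7264)
step 3: θ'=-0.9764 (R=6.0000) → pose (-1.6236, -2.6902, -0.9764)
step 4: θ'=-2.1014 (R=-0.3333) → pose (-1.6122, -3.0456, -2.1014)
step 5: θ'=-2.7264 (R=0.8000) → pose (-1.2449, -2.7184, -2.7264)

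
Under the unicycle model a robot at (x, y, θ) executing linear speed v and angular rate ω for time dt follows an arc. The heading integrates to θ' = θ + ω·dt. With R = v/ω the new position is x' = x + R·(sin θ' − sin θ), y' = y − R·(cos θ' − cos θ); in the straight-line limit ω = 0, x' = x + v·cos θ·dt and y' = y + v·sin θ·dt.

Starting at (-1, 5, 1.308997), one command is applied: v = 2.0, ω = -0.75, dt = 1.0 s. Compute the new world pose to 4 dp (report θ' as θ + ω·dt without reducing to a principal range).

θ' = 1.3090 + -0.75·1.0 = 0.5590
R = v/ω = 2.0/-0.75 = -2.6667
x' = -1 + -2.6667·(sin 0.5590 − sin 1.3090) = 0.1616
y' = 5 − -2.6667·(cos 0.5590 − cos 1.3090) = 6.5706

(0.1616, 6.5706, 0.5590)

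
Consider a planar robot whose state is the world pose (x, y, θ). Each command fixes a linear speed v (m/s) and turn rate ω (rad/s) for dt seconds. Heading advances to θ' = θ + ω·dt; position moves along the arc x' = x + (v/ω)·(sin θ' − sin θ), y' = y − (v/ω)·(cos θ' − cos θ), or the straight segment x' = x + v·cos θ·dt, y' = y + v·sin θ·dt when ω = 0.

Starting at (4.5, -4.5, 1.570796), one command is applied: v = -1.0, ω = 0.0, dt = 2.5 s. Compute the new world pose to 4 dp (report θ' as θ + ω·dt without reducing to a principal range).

θ' = 1.5708 + 0.0·2.5 = 1.5708
ω = 0 → straight: x' = 4.5 + -1.0·cos(1.5708)·2.5 = 4.5000
y' = -4.5 + -1.0·sin(1.5708)·2.5 = -7.0000

(4.5000, -7.0000, 1.5708)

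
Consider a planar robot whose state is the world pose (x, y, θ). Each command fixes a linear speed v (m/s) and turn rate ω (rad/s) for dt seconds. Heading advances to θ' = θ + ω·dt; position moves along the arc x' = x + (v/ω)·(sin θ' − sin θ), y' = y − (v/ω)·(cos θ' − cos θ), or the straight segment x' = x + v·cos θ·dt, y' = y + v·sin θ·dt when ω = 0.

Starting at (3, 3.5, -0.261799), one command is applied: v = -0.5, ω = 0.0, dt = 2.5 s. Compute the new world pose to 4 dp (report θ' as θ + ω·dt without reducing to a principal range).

θ' = -0.2618 + 0.0·2.5 = -0.2618
ω = 0 → straight: x' = 3 + -0.5·cos(-0.2618)·2.5 = 1.7926
y' = 3.5 + -0.5·sin(-0.2618)·2.5 = 3.8235

(1.7926, 3.8235, -0.2618)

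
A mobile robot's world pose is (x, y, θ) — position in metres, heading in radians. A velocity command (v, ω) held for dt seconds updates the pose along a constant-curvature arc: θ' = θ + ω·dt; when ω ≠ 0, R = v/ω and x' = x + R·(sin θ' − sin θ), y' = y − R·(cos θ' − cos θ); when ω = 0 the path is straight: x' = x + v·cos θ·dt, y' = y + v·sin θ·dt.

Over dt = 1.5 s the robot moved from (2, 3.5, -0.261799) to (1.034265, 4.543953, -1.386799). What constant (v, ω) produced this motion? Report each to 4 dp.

v = -1.0000, ω = -0.7500

Δθ = -1.386799 − -0.261799 = -1.125000
ω = Δθ/dt = -1.125000/1.5 = -0.7500
R = −Δy/(cos θ' − cos θ) = 1.3333
v = R·ω = 1.3333·-0.7500 = -1.0000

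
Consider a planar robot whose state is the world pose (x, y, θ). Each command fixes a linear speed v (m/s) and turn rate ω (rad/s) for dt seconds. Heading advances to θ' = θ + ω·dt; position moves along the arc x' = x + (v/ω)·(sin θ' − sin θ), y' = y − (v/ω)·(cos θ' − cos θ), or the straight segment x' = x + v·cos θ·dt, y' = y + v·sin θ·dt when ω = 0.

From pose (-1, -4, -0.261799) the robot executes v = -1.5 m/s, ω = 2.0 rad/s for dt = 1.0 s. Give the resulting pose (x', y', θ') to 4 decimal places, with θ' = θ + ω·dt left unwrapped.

(-1.9336, -4.8494, 1.7382)

θ' = -0.2618 + 2.0·1.0 = 1.7382
R = v/ω = -1.5/2.0 = -0.7500
x' = -1 + -0.7500·(sin 1.7382 − sin -0.2618) = -1.9336
y' = -4 − -0.7500·(cos 1.7382 − cos -0.2618) = -4.8494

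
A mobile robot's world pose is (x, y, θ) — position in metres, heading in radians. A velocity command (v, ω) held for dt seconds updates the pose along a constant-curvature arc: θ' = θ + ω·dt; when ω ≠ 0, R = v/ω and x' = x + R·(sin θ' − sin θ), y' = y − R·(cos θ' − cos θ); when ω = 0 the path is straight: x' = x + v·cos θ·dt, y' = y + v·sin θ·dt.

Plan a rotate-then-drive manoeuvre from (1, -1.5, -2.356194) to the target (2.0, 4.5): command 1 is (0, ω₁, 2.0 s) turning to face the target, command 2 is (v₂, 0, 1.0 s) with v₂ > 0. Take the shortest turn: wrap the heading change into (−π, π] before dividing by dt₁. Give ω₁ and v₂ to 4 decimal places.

heading to target = atan2(4.5−-1.5, 2−1) = 1.4056
Δθ = wrap(1.4056 − -2.3562) = -2.5213; ω₁ = Δθ/dt₁ = -1.2607
distance = √((2−1)² + (4.5−-1.5)²) = 6.0828; v₂ = distance/dt₂ = 6.0828

ω₁ = -1.2607, v₂ = 6.0828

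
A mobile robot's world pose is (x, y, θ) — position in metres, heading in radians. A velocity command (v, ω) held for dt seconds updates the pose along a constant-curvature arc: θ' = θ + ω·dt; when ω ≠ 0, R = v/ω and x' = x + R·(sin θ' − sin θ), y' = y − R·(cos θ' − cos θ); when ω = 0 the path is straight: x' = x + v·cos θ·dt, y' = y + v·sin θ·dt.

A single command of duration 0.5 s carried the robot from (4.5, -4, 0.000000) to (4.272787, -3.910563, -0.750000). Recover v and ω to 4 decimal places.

v = -0.5000, ω = -1.5000

Δθ = -0.750000 − 0.000000 = -0.750000
ω = Δθ/dt = -0.750000/0.5 = -1.5000
R = Δx/(sin θ' − sin θ) = 0.3333
v = R·ω = 0.3333·-1.5000 = -0.5000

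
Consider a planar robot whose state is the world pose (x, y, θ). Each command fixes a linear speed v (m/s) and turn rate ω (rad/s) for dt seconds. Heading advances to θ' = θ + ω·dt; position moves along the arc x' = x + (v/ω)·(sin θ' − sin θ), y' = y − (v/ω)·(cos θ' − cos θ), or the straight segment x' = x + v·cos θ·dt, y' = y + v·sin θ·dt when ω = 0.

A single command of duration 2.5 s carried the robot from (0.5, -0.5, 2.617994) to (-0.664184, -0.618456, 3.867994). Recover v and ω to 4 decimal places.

Δθ = 3.867994 − 2.617994 = 1.250000
ω = Δθ/dt = 1.250000/2.5 = 0.5000
R = Δx/(sin θ' − sin θ) = 1.0000
v = R·ω = 1.0000·0.5000 = 0.5000

v = 0.5000, ω = 0.5000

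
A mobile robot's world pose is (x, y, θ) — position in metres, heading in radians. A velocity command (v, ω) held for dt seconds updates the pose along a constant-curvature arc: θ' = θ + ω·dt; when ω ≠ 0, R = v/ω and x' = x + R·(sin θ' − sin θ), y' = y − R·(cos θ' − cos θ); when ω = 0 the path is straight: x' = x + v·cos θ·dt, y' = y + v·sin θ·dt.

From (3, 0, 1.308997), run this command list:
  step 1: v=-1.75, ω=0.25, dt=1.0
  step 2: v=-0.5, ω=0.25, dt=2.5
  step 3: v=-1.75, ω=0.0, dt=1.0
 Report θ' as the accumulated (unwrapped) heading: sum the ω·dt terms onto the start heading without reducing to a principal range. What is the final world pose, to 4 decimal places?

step 1: θ'=1.5590 (R=-7.0000) → pose (2.7620, -1.7291, 1.5590)
step 2: θ'=2.1840 (R=-2.0000) → pose (3.1262, -2.9037, 2.1840)
step 3: θ'=2.1840 (straight) → pose (4.1333, -4.3349, 2.1840)

(4.1333, -4.3349, 2.1840)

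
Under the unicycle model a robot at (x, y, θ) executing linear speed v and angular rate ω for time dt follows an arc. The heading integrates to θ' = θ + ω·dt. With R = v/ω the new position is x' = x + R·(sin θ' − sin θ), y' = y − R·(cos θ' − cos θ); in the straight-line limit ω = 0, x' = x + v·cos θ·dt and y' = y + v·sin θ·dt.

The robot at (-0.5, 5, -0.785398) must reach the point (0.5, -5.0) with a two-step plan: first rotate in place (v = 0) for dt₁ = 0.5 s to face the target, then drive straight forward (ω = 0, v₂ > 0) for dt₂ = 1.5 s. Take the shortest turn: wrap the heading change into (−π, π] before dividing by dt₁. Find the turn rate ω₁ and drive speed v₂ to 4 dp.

ω₁ = -1.3715, v₂ = 6.6999

heading to target = atan2(-5−5, 0.5−-0.5) = -1.4711
Δθ = wrap(-1.4711 − -0.7854) = -0.6857; ω₁ = Δθ/dt₁ = -1.3715
distance = √((0.5−-0.5)² + (-5−5)²) = 10.0499; v₂ = distance/dt₂ = 6.6999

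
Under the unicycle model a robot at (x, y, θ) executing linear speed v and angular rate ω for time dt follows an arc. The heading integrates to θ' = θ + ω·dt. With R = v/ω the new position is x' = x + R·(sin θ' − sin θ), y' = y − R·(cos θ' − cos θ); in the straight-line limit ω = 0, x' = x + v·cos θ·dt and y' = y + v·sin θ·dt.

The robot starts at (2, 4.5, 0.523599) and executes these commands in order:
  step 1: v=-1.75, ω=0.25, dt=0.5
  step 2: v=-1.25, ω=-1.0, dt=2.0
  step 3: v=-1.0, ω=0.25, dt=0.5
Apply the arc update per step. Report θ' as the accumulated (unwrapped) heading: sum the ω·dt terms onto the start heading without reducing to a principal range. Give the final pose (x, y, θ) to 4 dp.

step 1: θ'=0.6486 (R=-7.0000) → pose (1.2715, 4.0163, 0.6486)
step 2: θ'=-1.3514 (R=1.2500) → pose (-0.7036, 4.7405, -1.3514)
step 3: θ'=-1.2264 (R=-4.0000) → pose (-0.8426, 5.2204, -1.2264)

(-0.8426, 5.2204, -1.2264)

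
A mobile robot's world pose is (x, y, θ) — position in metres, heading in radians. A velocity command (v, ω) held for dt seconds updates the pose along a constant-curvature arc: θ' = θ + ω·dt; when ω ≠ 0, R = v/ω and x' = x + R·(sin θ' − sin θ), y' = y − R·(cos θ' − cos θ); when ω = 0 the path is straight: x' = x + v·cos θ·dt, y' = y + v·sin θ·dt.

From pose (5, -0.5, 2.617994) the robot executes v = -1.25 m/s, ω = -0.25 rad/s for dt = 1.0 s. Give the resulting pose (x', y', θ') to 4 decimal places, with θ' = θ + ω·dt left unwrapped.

(5.9936, -1.2531, 2.3680)

θ' = 2.6180 + -0.25·1.0 = 2.3680
R = v/ω = -1.25/-0.25 = 5.0000
x' = 5 + 5.0000·(sin 2.3680 − sin 2.6180) = 5.9936
y' = -0.5 − 5.0000·(cos 2.3680 − cos 2.6180) = -1.2531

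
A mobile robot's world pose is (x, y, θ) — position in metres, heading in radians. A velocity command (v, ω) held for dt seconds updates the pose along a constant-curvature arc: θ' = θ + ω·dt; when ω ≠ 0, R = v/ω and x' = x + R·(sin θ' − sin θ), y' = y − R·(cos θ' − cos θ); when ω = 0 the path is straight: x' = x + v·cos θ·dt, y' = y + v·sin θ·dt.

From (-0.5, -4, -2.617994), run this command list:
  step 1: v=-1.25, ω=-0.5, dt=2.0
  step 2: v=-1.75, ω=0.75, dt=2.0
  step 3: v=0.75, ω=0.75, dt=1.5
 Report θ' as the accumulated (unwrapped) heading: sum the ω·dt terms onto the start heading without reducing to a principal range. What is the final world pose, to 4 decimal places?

step 1: θ'=-3.6180 (R=2.5000) → pose (1.8965, -3.9434, -3.6180)
step 2: θ'=-2.1180 (R=-2.3333) → pose (4.9591, -3.0839, -2.1180)
step 3: θ'=-0.9930 (R=1.0000) → pose (4.9754, -4.1504, -0.9930)

(4.9754, -4.1504, -0.9930)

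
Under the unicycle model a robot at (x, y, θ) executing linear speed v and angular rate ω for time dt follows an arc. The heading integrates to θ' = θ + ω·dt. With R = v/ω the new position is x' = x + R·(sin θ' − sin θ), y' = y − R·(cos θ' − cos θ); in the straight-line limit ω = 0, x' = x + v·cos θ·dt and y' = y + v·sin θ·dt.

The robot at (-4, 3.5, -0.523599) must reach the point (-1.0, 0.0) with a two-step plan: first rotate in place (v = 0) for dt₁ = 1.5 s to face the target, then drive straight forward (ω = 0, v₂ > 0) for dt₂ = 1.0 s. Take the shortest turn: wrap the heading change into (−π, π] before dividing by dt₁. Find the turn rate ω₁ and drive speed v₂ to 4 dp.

heading to target = atan2(0−3.5, -1−-4) = -0.8622
Δθ = wrap(-0.8622 − -0.5236) = -0.3386; ω₁ = Δθ/dt₁ = -0.2257
distance = √((-1−-4)² + (0−3.5)²) = 4.6098; v₂ = distance/dt₂ = 4.6098

ω₁ = -0.2257, v₂ = 4.6098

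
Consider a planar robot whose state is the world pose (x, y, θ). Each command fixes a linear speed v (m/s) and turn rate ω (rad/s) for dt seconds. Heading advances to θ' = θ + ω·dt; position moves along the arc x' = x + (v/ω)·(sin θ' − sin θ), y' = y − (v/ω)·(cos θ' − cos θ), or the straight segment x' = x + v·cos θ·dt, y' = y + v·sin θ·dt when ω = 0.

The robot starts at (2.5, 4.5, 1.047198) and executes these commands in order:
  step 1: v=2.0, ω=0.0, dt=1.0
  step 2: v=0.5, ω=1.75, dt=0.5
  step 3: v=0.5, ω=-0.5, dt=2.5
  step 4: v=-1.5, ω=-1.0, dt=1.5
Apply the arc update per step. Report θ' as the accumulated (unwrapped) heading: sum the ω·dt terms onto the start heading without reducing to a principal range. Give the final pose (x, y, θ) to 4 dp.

(1.7983, 7.7589, -0.8278)

step 1: θ'=1.0472 (straight) → pose (3.5000, 6.2321, 1.0472)
step 2: θ'=1.9222 (R=0.2857) → pose (3.5208, 6.4733, 1.9222)
step 3: θ'=0.6722 (R=-1.0000) → pose (3.8370, 7.5999, 0.6722)
step 4: θ'=-0.8278 (R=1.5000) → pose (1.7983, 7.7589, -0.8278)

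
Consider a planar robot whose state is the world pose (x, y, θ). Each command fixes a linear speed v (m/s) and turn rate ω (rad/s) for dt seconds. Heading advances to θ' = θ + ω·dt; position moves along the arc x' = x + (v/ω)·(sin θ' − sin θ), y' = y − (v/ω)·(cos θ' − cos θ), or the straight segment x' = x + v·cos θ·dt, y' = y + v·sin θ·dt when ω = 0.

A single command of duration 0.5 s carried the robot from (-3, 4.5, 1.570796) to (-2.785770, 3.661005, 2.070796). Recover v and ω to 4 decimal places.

v = -1.7500, ω = 1.0000

Δθ = 2.070796 − 1.570796 = 0.500000
ω = Δθ/dt = 0.500000/0.5 = 1.0000
R = −Δy/(cos θ' − cos θ) = -1.7500
v = R·ω = -1.7500·1.0000 = -1.7500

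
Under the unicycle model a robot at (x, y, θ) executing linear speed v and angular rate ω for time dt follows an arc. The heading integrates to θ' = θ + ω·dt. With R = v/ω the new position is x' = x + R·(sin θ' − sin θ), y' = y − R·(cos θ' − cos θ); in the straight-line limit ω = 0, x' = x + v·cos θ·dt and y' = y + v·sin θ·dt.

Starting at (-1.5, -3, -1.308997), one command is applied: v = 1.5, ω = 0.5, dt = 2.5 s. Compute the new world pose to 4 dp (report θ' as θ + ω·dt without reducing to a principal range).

(1.2209, -5.2183, -0.0590)

θ' = -1.3090 + 0.5·2.5 = -0.0590
R = v/ω = 1.5/0.5 = 3.0000
x' = -1.5 + 3.0000·(sin -0.0590 − sin -1.3090) = 1.2209
y' = -3 − 3.0000·(cos -0.0590 − cos -1.3090) = -5.2183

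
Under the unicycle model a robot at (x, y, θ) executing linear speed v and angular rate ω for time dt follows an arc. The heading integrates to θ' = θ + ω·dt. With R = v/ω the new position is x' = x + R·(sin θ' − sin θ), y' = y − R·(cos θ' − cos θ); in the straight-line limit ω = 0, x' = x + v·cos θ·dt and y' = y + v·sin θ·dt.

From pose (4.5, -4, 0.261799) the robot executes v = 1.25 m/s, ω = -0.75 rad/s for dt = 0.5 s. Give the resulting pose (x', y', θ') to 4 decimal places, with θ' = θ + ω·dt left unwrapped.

θ' = 0.2618 + -0.75·0.5 = -0.1132
R = v/ω = 1.25/-0.75 = -1.6667
x' = 4.5 + -1.6667·(sin -0.1132 − sin 0.2618) = 5.1196
y' = -4 − -1.6667·(cos -0.1132 − cos 0.2618) = -3.9539

(5.1196, -3.9539, -0.1132)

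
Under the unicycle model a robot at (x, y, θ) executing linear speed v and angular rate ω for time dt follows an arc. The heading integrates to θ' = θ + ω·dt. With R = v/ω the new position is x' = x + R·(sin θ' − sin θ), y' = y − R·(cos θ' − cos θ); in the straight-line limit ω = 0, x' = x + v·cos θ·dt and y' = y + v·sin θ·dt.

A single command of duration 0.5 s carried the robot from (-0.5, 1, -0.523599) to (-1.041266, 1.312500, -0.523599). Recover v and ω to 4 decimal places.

Δθ = -0.523599 − -0.523599 = 0.000000
ω = Δθ/dt = 0.000000/0.5 = 0.0000
ω = 0 → v = (Δx·cos θ + Δy·sin θ)/dt = -1.2500

v = -1.2500, ω = 0.0000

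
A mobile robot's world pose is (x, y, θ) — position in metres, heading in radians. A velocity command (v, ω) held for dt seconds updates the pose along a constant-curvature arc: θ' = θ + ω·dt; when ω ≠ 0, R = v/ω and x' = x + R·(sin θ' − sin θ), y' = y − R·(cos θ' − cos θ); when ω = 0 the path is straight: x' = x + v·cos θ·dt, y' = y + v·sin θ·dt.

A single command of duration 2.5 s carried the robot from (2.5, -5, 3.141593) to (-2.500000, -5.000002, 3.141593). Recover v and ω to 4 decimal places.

Δθ = 3.141593 − 3.141593 = 0.000000
ω = Δθ/dt = 0.000000/2.5 = 0.0000
ω = 0 → v = (Δx·cos θ + Δy·sin θ)/dt = 2.0000

v = 2.0000, ω = 0.0000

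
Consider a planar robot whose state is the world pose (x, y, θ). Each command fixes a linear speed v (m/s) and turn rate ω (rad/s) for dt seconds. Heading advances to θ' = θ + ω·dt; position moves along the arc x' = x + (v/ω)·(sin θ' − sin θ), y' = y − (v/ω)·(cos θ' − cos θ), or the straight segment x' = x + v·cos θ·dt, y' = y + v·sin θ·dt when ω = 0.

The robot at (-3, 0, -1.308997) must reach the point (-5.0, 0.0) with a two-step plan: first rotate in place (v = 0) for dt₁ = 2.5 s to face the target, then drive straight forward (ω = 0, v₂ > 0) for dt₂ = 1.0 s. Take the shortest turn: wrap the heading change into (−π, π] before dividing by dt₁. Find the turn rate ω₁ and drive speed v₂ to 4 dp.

heading to target = atan2(0−0, -5−-3) = 3.1416
Δθ = wrap(3.1416 − -1.3090) = -1.8326; ω₁ = Δθ/dt₁ = -0.7330
distance = √((-5−-3)² + (0−0)²) = 2.0000; v₂ = distance/dt₂ = 2.0000

ω₁ = -0.7330, v₂ = 2.0000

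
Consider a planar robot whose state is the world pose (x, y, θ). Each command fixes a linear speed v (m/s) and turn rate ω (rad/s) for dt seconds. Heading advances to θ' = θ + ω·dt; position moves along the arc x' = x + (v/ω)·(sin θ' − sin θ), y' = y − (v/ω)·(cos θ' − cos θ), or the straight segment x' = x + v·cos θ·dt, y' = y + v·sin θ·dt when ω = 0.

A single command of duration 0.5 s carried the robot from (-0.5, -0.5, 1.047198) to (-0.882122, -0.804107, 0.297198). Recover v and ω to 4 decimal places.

Δθ = 0.297198 − 1.047198 = -0.750000
ω = Δθ/dt = -0.750000/0.5 = -1.5000
R = Δx/(sin θ' − sin θ) = 0.6667
v = R·ω = 0.6667·-1.5000 = -1.0000

v = -1.0000, ω = -1.5000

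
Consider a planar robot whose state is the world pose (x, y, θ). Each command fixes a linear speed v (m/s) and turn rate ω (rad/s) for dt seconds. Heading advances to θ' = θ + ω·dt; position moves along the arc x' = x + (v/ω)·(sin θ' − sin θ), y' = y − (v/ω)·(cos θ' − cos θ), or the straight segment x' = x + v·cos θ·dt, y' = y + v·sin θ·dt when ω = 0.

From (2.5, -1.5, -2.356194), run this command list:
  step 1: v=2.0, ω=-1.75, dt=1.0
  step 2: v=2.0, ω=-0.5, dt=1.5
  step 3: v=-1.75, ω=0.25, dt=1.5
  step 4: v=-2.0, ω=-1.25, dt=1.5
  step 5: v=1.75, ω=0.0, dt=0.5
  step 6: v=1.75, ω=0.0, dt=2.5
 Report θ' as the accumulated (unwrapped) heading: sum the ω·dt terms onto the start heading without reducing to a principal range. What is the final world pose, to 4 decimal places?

step 1: θ'=-4.1062 (R=-1.1429) → pose (0.7527, -1.3430, -4.1062)
step 2: θ'=-4.8562 (R=-4.0000) → pose (0.0812, 1.5092, -4.8562)
step 3: θ'=-4.4812 (R=-7.0000) → pose (0.1952, -1.0980, -4.4812)
step 4: θ'=-6.3562 (R=1.6000) → pose (-1.4789, -3.0603, -6.3562)
step 5: θ'=-6.3562 (straight) → pose (-0.6062, -3.1241, -6.3562)
step 6: θ'=-6.3562 (straight) → pose (3.7571, -3.4433, -6.3562)

(3.7571, -3.4433, -6.3562)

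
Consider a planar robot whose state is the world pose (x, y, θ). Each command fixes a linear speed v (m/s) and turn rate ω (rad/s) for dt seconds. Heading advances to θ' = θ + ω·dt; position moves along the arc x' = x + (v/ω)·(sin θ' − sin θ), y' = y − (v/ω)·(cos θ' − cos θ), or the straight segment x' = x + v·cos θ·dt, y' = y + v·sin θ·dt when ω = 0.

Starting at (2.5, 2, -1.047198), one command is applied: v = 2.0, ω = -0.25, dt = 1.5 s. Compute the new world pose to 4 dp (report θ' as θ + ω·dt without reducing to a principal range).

θ' = -1.0472 + -0.25·1.5 = -1.4222
R = v/ω = 2.0/-0.25 = -8.0000
x' = 2.5 + -8.0000·(sin -1.4222 − sin -1.0472) = 3.4836
y' = 2 − -8.0000·(cos -1.4222 − cos -1.0472) = -0.8156

(3.4836, -0.8156, -1.4222)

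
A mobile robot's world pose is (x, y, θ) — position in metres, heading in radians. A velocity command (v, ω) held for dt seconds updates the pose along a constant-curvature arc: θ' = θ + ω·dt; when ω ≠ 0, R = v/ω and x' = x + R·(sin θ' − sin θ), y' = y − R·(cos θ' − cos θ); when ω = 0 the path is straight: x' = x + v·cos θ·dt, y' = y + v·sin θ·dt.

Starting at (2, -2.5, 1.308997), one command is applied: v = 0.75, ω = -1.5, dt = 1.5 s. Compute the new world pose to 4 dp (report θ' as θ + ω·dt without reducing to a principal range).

θ' = 1.3090 + -1.5·1.5 = -0.9410
R = v/ω = 0.75/-1.5 = -0.5000
x' = 2 + -0.5000·(sin -0.9410 − sin 1.3090) = 2.8870
y' = -2.5 − -0.5000·(cos -0.9410 − cos 1.3090) = -2.3349

(2.8870, -2.3349, -0.9410)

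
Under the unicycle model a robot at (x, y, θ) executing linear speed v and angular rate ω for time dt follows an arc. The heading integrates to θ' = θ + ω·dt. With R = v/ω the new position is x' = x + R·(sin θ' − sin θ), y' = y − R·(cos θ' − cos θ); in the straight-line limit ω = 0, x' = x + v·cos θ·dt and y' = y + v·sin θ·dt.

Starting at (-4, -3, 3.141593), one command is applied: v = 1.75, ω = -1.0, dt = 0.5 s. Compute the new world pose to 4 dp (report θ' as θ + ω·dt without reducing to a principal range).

(-4.8390, -2.7858, 2.6416)

θ' = 3.1416 + -1.0·0.5 = 2.6416
R = v/ω = 1.75/-1.0 = -1.7500
x' = -4 + -1.7500·(sin 2.6416 − sin 3.1416) = -4.8390
y' = -3 − -1.7500·(cos 2.6416 − cos 3.1416) = -2.7858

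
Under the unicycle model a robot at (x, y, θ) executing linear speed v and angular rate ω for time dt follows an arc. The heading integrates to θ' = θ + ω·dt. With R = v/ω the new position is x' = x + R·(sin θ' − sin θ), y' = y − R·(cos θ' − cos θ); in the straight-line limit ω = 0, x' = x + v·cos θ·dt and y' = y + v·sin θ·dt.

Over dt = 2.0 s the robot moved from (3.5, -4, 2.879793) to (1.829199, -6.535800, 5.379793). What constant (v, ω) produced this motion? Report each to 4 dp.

Δθ = 5.379793 − 2.879793 = 2.500000
ω = Δθ/dt = 2.500000/2.0 = 1.2500
R = −Δy/(cos θ' − cos θ) = 1.6000
v = R·ω = 1.6000·1.2500 = 2.0000

v = 2.0000, ω = 1.2500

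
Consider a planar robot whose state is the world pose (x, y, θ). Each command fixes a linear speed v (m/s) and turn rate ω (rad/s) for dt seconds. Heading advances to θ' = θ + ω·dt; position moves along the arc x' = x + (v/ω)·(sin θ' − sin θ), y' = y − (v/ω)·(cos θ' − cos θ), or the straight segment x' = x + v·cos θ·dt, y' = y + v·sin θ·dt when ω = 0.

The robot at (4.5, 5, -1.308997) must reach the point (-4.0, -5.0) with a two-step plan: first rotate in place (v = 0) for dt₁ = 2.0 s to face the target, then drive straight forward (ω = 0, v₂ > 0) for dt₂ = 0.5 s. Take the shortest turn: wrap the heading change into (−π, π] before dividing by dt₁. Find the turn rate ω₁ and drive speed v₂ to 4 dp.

ω₁ = -0.4831, v₂ = 26.2488

heading to target = atan2(-5−5, -4−4.5) = -2.2753
Δθ = wrap(-2.2753 − -1.3090) = -0.9663; ω₁ = Δθ/dt₁ = -0.4831
distance = √((-4−4.5)² + (-5−5)²) = 13.1244; v₂ = distance/dt₂ = 26.2488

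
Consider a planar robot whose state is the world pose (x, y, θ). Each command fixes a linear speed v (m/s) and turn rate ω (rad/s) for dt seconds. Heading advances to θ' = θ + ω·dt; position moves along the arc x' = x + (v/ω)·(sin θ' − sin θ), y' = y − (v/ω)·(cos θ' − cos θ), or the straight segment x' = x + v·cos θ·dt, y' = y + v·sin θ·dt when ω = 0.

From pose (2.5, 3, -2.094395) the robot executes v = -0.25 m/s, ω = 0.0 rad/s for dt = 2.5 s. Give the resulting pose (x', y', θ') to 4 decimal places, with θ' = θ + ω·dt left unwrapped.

(2.8125, 3.5413, -2.0944)

θ' = -2.0944 + 0.0·2.5 = -2.0944
ω = 0 → straight: x' = 2.5 + -0.25·cos(-2.0944)·2.5 = 2.8125
y' = 3 + -0.25·sin(-2.0944)·2.5 = 3.5413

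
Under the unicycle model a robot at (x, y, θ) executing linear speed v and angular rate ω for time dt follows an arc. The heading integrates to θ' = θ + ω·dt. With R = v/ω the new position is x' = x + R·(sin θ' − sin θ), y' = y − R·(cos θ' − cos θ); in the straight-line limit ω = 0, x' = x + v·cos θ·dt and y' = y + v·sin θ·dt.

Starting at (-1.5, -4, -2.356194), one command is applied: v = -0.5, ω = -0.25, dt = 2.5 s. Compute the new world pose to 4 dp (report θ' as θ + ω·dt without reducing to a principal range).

(-0.4052, -3.4399, -2.9812)

θ' = -2.3562 + -0.25·2.5 = -2.9812
R = v/ω = -0.5/-0.25 = 2.0000
x' = -1.5 + 2.0000·(sin -2.9812 − sin -2.3562) = -0.4052
y' = -4 − 2.0000·(cos -2.9812 − cos -2.3562) = -3.4399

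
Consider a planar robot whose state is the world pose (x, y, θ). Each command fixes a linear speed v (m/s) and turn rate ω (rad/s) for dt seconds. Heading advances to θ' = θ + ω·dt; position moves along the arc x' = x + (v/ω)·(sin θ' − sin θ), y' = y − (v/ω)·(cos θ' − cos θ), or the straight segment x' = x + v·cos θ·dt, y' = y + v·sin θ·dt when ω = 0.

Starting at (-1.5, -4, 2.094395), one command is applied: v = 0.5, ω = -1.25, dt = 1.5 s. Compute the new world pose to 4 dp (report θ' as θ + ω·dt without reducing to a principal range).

(-1.2406, -3.4096, 0.2194)

θ' = 2.0944 + -1.25·1.5 = 0.2194
R = v/ω = 0.5/-1.25 = -0.4000
x' = -1.5 + -0.4000·(sin 0.2194 − sin 2.0944) = -1.2406
y' = -4 − -0.4000·(cos 0.2194 − cos 2.0944) = -3.4096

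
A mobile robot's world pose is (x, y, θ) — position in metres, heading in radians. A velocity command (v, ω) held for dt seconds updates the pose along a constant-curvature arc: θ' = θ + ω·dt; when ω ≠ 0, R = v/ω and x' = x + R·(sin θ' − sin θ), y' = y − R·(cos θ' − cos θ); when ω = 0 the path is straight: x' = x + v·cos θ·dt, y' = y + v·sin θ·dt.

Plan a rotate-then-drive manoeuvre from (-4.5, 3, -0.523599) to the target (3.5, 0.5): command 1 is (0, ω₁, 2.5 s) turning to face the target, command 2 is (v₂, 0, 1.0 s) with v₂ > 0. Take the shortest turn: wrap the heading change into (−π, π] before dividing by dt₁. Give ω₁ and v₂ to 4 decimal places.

ω₁ = 0.0883, v₂ = 8.3815

heading to target = atan2(0.5−3, 3.5−-4.5) = -0.3029
Δθ = wrap(-0.3029 − -0.5236) = 0.2207; ω₁ = Δθ/dt₁ = 0.0883
distance = √((3.5−-4.5)² + (0.5−3)²) = 8.3815; v₂ = distance/dt₂ = 8.3815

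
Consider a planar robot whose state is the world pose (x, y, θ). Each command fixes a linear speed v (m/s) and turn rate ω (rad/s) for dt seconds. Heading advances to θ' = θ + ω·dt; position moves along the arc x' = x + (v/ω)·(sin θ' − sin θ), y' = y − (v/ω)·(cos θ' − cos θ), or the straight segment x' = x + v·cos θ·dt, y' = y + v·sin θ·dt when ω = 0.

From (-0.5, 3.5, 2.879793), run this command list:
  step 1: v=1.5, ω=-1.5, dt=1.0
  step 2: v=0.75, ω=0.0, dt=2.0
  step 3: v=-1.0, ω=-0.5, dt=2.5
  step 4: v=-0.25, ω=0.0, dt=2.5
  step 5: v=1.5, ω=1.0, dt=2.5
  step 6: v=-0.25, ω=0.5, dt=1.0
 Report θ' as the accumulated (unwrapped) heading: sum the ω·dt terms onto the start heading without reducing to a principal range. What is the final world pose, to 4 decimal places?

(-2.4833, 7.1753, 3.1298)

step 1: θ'=1.3798 (R=-1.0000) → pose (-1.2230, 4.6558, 1.3798)
step 2: θ'=1.3798 (straight) → pose (-0.9382, 6.1285, 1.3798)
step 3: θ'=0.1298 (R=2.0000) → pose (-2.6430, 4.5250, 0.1298)
step 4: θ'=0.1298 (straight) → pose (-3.2627, 4.4441, 0.1298)
step 5: θ'=2.6298 (R=1.5000) → pose (-2.7223, 7.2393, 2.6298)
step 6: θ'=3.1298 (R=-0.5000) → pose (-2.4833, 7.1753, 3.1298)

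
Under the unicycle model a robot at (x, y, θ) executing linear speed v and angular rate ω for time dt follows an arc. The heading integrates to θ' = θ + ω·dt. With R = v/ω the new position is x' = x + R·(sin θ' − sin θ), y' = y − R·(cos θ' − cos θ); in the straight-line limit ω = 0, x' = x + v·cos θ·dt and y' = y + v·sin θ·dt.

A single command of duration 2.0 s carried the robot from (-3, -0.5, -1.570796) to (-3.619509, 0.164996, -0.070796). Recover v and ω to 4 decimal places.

v = -0.5000, ω = 0.7500

Δθ = -0.070796 − -1.570796 = 1.500000
ω = Δθ/dt = 1.500000/2.0 = 0.7500
R = −Δy/(cos θ' − cos θ) = -0.6667
v = R·ω = -0.6667·0.7500 = -0.5000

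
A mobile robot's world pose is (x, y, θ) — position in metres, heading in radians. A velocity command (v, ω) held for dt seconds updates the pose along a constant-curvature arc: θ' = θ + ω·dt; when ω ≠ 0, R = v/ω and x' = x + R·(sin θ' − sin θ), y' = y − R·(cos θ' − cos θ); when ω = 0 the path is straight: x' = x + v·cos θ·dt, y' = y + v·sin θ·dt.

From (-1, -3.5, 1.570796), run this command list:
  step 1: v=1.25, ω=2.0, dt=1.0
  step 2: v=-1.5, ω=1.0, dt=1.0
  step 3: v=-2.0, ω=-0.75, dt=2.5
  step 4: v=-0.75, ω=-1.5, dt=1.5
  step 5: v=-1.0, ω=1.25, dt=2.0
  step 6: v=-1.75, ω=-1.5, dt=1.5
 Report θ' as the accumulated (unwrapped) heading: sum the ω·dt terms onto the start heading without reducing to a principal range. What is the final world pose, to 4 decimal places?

(3.4756, -4.1983, 0.6958)

step 1: θ'=3.5708 (R=0.6250) → pose (-1.8851, -2.9317, 3.5708)
step 2: θ'=4.5708 (R=-1.5000) → pose (-1.0243, -1.7794, 4.5708)
step 3: θ'=2.6958 (R=2.6667) → pose (2.7655, 0.2503, 2.6958)
step 4: θ'=0.4458 (R=0.5000) → pose (2.7655, -0.6520, 0.4458)
step 5: θ'=2.9458 (R=-0.8000) → pose (2.9548, -2.1585, 2.9458)
step 6: θ'=0.6958 (R=1.1667) → pose (3.4756, -4.1983, 0.6958)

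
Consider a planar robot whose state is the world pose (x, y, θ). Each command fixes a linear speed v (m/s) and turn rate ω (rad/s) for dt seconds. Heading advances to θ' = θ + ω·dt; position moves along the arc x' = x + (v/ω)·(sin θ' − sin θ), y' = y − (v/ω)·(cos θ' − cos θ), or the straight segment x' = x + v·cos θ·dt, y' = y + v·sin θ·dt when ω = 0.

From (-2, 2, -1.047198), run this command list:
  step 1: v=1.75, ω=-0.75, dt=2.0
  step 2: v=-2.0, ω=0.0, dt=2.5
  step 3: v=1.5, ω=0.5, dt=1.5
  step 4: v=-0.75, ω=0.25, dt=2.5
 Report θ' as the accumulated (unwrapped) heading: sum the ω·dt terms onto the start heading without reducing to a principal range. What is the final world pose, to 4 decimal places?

step 1: θ'=-2.5472 (R=-2.3333) → pose (-2.7140, -1.0998, -2.5472)
step 2: θ'=-2.5472 (straight) → pose (1.4284, 1.7002, -2.5472)
step 3: θ'=-1.7972 (R=3.0000) → pose (0.1850, -0.1118, -1.7972)
step 4: θ'=-1.1722 (R=-3.0000) → pose (0.0264, 1.7260, -1.1722)

(0.0264, 1.7260, -1.1722)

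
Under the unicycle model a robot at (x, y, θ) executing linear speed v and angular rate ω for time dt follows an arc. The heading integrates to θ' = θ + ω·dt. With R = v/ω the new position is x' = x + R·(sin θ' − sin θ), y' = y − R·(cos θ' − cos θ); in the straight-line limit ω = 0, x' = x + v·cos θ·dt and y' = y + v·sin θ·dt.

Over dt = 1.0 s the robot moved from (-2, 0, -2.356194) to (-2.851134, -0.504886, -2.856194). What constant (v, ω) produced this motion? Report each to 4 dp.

v = 1.0000, ω = -0.5000

Δθ = -2.856194 − -2.356194 = -0.500000
ω = Δθ/dt = -0.500000/1.0 = -0.5000
R = Δx/(sin θ' − sin θ) = -2.0000
v = R·ω = -2.0000·-0.5000 = 1.0000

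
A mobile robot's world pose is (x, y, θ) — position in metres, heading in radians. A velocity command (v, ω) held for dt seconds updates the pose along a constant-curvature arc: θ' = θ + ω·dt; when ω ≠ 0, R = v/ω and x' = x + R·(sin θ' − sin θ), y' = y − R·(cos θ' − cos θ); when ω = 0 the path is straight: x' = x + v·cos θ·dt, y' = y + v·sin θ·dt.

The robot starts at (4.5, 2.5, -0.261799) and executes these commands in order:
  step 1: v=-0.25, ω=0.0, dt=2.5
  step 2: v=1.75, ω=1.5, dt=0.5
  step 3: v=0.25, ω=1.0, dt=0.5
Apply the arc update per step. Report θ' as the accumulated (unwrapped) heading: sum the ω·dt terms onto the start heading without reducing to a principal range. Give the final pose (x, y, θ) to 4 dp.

step 1: θ'=-0.2618 (straight) → pose (3.8963, 2.6618, -0.2618)
step 2: θ'=0.4882 (R=1.1667) → pose (4.7455, 2.7583, 0.4882)
step 3: θ'=0.9882 (R=0.2500) → pose (4.8370, 2.8415, 0.9882)

(4.8370, 2.8415, 0.9882)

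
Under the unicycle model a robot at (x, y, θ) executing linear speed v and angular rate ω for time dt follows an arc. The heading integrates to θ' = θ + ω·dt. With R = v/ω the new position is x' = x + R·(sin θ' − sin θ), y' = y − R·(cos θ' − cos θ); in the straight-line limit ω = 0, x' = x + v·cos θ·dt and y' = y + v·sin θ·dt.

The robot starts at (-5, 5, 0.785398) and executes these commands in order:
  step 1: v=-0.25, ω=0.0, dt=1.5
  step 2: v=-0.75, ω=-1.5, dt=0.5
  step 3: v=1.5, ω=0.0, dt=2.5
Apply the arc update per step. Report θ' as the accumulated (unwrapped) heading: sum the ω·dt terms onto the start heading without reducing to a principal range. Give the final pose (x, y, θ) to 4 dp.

step 1: θ'=0.7854 (straight) → pose (-5.2652, 4.7348, 0.7854)
step 2: θ'=0.0354 (R=0.5000) → pose (-5.6010, 4.5887, 0.0354)
step 3: θ'=0.0354 (straight) → pose (-1.8534, 4.7214, 0.0354)

(-1.8534, 4.7214, 0.0354)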